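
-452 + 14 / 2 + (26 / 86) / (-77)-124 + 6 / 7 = -1881134 / 3311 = -568.15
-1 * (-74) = 74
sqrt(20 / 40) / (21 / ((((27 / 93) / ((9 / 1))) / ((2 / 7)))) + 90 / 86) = 43*sqrt(2) / 16086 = 0.00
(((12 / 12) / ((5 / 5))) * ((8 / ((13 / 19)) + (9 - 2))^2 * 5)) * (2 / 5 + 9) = 2775303 / 169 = 16421.91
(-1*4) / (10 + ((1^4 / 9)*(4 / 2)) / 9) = -81 / 203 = -0.40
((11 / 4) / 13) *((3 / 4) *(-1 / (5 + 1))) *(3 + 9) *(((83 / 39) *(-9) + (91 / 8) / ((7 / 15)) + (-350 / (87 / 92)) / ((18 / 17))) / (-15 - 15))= -308435941 / 84689280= -3.64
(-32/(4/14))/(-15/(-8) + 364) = -896/2927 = -0.31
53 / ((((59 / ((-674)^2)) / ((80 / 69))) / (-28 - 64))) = -7704520960 / 177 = -43528367.01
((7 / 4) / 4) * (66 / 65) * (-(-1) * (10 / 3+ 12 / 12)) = 77 / 40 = 1.92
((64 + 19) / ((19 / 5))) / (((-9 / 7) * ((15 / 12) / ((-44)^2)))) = -4499264 / 171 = -26311.49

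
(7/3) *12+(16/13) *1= 380/13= 29.23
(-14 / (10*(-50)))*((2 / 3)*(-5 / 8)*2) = -7 / 300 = -0.02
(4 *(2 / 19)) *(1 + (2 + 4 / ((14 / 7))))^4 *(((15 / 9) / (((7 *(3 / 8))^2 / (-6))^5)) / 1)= -858993459200000 / 3912564673899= -219.55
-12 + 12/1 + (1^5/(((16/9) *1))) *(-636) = -1431/4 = -357.75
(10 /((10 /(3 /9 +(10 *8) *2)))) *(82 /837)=39442 /2511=15.71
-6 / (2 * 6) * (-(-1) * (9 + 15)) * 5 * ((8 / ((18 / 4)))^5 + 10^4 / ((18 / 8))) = -5269771520 / 19683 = -267732.13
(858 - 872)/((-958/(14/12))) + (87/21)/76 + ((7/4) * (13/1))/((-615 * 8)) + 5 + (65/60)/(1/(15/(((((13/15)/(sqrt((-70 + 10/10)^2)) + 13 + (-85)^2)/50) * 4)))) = 47853768965143949/9392299453699680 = 5.10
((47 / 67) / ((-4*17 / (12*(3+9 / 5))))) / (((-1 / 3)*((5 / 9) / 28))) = 2558304 / 28475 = 89.84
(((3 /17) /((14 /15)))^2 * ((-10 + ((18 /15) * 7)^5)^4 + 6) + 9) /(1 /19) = 224274036850620761063027661346528407 /108039855957031250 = 2075845389314636282.33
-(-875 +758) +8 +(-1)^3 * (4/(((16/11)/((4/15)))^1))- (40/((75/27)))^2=-6232/75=-83.09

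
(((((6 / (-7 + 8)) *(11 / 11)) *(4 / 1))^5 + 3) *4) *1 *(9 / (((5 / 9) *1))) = 2579891148 / 5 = 515978229.60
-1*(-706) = 706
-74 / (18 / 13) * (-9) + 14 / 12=2893 / 6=482.17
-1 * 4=-4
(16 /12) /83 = 4 /249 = 0.02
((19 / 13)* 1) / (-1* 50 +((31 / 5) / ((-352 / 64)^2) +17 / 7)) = -80465 / 2607761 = -0.03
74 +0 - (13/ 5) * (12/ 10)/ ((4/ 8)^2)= 1538/ 25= 61.52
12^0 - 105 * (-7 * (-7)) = -5144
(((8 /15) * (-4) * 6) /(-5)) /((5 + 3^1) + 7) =64 /375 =0.17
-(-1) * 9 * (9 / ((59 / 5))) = 405 / 59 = 6.86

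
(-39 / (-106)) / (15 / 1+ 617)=39 / 66992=0.00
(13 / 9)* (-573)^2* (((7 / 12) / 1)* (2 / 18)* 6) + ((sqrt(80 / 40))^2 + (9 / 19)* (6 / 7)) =441535303 / 2394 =184434.13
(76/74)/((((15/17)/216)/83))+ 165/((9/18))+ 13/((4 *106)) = 1662737909/78440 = 21197.58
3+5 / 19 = 62 / 19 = 3.26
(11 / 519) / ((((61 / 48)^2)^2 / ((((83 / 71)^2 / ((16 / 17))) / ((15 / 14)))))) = 664857059328 / 60374305076065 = 0.01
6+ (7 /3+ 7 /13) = 346 /39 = 8.87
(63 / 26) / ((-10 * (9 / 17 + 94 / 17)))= -1071 / 26780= -0.04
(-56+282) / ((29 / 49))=11074 / 29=381.86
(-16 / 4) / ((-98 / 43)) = 86 / 49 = 1.76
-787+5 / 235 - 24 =-38116 / 47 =-810.98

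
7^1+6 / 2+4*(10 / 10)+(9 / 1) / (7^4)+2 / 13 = 441901 / 31213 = 14.16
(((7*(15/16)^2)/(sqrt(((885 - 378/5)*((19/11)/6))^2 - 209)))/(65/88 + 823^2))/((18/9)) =317625*sqrt(654419261)/416071159221679328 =0.00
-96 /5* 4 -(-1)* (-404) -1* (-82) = -1994 /5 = -398.80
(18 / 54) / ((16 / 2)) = 1 / 24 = 0.04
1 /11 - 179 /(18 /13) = -25579 /198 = -129.19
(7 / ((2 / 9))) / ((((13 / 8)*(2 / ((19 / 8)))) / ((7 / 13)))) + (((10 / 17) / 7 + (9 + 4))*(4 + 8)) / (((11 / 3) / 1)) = 48859263 / 884884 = 55.22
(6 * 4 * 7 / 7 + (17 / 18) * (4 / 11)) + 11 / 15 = 12413 / 495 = 25.08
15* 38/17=570/17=33.53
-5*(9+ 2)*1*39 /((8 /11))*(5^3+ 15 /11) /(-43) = 1490775 /172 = 8667.30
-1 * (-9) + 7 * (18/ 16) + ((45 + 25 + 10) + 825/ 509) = 401075/ 4072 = 98.50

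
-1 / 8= -0.12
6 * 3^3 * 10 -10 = 1610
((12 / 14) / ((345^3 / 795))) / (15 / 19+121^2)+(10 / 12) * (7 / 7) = 493614683713 / 592337619650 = 0.83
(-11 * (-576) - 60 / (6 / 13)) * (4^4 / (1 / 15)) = 23831040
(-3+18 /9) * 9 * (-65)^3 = 2471625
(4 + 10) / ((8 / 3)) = 21 / 4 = 5.25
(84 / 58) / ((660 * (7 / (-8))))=-4 / 1595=-0.00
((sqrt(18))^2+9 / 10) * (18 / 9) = 189 / 5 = 37.80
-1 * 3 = -3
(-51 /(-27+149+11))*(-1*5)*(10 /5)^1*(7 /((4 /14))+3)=14025 /133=105.45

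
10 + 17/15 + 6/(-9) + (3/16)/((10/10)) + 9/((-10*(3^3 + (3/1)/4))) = 94321/8880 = 10.62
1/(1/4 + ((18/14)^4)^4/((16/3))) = 531726889113616/5691992288833927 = 0.09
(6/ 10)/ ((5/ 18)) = 54/ 25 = 2.16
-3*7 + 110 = 89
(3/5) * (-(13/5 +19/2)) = -7.26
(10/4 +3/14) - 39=-254/7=-36.29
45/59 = 0.76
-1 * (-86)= 86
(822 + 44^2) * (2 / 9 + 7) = 179270 / 9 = 19918.89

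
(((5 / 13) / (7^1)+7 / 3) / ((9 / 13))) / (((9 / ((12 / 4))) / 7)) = 652 / 81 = 8.05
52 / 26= 2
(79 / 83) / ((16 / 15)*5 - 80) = -237 / 18592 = -0.01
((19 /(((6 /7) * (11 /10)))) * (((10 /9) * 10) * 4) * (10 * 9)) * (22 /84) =21111.11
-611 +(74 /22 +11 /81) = -541283 /891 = -607.50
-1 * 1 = -1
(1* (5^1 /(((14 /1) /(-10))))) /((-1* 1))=25 /7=3.57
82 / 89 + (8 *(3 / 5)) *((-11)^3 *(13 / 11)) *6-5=-20161383 / 445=-45306.48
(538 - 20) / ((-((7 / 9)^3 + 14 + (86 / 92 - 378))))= 1.43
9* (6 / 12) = 9 / 2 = 4.50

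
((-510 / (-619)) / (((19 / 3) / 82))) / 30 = 4182 / 11761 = 0.36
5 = 5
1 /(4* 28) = 1 /112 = 0.01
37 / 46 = 0.80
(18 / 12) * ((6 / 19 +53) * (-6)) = -9117 / 19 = -479.84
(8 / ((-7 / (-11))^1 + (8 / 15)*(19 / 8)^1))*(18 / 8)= 1485 / 157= 9.46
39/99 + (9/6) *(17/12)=665/264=2.52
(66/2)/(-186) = -11/62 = -0.18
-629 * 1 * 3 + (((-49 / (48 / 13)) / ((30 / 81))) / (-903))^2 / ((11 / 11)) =-1887.00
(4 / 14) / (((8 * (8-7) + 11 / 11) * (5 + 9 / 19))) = 19 / 3276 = 0.01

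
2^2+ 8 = 12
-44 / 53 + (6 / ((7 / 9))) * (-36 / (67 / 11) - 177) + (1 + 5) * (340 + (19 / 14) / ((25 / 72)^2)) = 10807924138 / 15535625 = 695.69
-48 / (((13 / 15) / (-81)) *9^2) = 720 / 13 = 55.38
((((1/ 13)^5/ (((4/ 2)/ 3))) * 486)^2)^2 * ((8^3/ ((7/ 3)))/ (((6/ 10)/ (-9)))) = -6507176520522240/ 133034746424165596071607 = -0.00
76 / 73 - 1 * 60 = -4304 / 73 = -58.96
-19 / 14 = -1.36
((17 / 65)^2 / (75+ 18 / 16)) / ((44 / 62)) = 35836 / 28303275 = 0.00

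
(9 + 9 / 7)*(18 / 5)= 1296 / 35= 37.03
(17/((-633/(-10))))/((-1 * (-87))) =170/55071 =0.00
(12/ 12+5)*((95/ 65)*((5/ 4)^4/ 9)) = 11875/ 4992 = 2.38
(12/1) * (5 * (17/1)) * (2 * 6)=12240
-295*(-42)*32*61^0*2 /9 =264320 /3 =88106.67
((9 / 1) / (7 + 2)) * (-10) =-10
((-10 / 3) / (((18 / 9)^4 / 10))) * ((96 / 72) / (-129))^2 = -100 / 449307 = -0.00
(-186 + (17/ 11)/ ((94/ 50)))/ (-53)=95737/ 27401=3.49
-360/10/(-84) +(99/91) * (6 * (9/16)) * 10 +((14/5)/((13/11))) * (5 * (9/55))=71133/1820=39.08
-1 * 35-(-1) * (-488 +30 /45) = -1567 /3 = -522.33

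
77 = 77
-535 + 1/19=-10164/19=-534.95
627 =627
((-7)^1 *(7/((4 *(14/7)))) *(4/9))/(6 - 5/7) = -343/666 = -0.52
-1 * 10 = -10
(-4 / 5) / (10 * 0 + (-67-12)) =4 / 395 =0.01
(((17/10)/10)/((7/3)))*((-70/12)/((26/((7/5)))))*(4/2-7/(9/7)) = 3689/46800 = 0.08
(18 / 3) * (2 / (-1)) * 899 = -10788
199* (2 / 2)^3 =199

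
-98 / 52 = -49 / 26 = -1.88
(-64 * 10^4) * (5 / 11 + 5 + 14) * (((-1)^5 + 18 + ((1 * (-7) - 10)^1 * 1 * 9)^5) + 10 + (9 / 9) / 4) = 11482881981869120000 / 11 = 1043898361988101818.18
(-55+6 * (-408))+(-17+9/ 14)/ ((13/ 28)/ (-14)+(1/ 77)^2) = -3141343/ 1565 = -2007.25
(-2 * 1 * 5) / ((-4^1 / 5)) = 25 / 2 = 12.50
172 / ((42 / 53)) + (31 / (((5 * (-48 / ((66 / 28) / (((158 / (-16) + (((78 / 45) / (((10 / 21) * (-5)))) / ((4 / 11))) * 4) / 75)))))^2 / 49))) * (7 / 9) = 7845962342839 / 35817789168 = 219.05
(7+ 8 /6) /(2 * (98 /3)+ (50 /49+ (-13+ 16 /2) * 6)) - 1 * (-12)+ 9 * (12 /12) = 113449 /5344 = 21.23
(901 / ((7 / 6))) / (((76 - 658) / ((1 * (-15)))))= 13515 / 679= 19.90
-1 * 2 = -2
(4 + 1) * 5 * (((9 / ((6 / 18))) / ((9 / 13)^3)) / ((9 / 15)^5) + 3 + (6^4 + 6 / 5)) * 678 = 39775372.74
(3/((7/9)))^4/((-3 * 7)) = -177147/16807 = -10.54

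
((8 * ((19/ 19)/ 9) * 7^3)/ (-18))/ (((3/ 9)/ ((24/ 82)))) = -5488/ 369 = -14.87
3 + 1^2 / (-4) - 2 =3 / 4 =0.75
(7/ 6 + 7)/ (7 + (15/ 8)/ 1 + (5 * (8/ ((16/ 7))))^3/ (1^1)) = 98/ 64419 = 0.00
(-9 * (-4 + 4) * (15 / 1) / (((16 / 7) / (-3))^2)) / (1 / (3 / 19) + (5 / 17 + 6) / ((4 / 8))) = 0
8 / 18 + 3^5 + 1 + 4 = 2236 / 9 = 248.44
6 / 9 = 2 / 3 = 0.67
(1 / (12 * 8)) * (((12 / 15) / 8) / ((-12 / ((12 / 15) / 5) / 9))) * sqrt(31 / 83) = -sqrt(2573) / 664000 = -0.00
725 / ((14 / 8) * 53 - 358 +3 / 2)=-580 / 211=-2.75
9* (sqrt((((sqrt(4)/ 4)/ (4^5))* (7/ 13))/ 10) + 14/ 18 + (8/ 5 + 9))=9* sqrt(455)/ 4160 + 512/ 5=102.45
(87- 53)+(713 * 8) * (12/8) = 8590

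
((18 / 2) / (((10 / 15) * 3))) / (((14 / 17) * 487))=0.01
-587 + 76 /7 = -4033 /7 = -576.14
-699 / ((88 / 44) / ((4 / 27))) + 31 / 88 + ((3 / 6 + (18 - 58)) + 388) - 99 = 156875 / 792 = 198.07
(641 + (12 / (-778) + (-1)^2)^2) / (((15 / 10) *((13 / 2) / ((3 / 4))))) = 97143450 / 1967173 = 49.38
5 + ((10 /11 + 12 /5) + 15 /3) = 732 /55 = 13.31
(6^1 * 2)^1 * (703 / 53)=8436 / 53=159.17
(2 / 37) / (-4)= -1 / 74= -0.01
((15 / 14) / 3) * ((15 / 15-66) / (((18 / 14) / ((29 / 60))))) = -8.73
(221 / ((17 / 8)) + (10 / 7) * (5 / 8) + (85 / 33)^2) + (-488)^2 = 7264887541 / 30492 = 238255.53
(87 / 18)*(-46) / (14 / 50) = -16675 / 21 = -794.05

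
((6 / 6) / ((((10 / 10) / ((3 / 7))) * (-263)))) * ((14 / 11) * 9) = -54 / 2893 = -0.02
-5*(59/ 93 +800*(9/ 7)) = -3350065/ 651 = -5146.03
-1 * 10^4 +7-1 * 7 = -10000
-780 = -780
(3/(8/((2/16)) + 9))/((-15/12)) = -12/365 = -0.03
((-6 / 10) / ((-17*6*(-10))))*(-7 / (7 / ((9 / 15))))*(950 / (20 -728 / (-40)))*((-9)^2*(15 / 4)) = 69255 / 25976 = 2.67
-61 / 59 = -1.03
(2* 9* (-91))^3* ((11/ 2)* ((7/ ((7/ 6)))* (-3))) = 435087781128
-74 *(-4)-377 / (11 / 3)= 2125 / 11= 193.18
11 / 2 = 5.50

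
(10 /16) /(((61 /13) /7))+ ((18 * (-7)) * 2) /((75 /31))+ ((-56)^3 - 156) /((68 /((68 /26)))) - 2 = -1088898301 /158600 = -6865.69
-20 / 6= -10 / 3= -3.33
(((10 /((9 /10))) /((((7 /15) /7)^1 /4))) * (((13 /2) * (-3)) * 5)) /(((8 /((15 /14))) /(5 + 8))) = -1584375 /14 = -113169.64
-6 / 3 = -2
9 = 9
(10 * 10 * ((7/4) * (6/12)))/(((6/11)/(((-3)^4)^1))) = 51975/4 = 12993.75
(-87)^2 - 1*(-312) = 7881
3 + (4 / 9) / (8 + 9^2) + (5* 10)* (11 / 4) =225089 / 1602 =140.50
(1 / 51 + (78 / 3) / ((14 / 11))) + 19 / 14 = 15569 / 714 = 21.81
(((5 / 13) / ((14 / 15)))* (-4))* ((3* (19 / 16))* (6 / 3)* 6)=-12825 / 182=-70.47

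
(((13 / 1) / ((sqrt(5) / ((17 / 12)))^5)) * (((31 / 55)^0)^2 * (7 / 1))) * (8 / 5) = 129206987 * sqrt(5) / 19440000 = 14.86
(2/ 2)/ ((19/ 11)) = 11/ 19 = 0.58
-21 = -21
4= 4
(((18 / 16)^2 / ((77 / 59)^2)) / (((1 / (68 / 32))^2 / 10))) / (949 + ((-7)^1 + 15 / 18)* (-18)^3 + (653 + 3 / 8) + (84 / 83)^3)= 0.00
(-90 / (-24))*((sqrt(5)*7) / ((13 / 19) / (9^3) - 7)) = -1454355*sqrt(5) / 387776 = -8.39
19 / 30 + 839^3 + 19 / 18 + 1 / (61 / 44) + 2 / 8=6484675143829 / 10980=590589721.66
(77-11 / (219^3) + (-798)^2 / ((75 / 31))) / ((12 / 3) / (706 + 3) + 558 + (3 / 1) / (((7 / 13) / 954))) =85780758070986034 / 1913496265250775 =44.83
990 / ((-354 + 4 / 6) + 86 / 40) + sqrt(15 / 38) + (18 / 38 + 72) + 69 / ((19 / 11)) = sqrt(570) / 38 + 2309424 / 21071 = 110.23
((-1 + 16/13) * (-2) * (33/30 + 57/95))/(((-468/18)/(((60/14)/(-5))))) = -153/5915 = -0.03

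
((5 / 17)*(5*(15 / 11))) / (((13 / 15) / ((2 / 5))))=2250 / 2431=0.93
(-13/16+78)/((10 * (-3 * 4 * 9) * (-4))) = 247/13824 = 0.02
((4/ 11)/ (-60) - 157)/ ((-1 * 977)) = 25906/ 161205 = 0.16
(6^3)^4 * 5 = 10883911680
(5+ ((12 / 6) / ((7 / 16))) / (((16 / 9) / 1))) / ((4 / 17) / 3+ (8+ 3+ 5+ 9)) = 2703 / 8953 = 0.30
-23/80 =-0.29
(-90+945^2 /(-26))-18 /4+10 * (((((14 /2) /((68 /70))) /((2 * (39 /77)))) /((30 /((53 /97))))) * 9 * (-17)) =-174723353 /5044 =-34639.84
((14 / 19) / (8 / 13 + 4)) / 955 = 91 / 544350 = 0.00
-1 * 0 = 0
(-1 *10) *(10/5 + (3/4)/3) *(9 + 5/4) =-1845/8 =-230.62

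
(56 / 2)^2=784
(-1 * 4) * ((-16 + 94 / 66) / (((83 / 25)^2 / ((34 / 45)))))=8177000 / 2046033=4.00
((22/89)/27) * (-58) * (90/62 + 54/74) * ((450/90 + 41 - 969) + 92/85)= 9265850088/8677055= 1067.86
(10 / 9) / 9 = 10 / 81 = 0.12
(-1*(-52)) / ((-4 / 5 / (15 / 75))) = -13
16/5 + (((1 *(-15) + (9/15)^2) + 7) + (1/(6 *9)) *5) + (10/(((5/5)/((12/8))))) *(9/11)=117691/14850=7.93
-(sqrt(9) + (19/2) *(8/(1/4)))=-307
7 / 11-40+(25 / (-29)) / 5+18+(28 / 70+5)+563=872248 / 1595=546.86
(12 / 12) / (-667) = -1 / 667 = -0.00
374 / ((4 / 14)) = 1309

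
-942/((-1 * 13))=942/13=72.46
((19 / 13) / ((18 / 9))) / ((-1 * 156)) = -19 / 4056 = -0.00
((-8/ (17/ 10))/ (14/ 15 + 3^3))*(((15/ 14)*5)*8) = -360000/ 49861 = -7.22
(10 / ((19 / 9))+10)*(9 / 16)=315 / 38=8.29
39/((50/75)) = 117/2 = 58.50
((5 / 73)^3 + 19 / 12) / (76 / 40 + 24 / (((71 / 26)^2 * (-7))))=1304352726005 / 1186220979726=1.10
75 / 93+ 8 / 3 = 323 / 93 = 3.47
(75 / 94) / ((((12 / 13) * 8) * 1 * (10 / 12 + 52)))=975 / 476768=0.00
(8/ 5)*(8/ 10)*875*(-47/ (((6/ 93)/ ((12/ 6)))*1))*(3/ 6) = -815920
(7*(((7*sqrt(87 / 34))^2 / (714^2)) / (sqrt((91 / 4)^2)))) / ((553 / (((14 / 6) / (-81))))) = -29 / 7356559158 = -0.00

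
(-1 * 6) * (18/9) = -12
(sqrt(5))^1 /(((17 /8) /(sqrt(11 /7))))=8 * sqrt(385) /119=1.32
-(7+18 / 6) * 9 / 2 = -45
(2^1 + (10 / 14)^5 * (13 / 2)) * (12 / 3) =215706 / 16807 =12.83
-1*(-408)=408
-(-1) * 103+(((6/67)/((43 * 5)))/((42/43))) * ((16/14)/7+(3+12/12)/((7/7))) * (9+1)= 2367451/22981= 103.02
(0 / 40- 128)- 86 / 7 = -982 / 7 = -140.29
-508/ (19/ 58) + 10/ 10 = -29445/ 19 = -1549.74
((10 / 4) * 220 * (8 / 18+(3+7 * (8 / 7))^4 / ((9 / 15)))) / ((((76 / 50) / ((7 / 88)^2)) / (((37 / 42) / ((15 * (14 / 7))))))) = 7110165125 / 4333824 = 1640.62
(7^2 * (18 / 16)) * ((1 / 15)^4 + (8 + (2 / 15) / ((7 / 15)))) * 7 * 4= 143876593 / 11250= 12789.03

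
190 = 190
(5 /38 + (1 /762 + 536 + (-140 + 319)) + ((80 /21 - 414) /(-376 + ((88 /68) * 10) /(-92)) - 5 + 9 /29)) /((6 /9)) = 153779049022621 /144082223138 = 1067.30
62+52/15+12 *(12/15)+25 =1501/15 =100.07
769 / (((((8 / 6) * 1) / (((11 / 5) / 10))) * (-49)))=-25377 / 9800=-2.59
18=18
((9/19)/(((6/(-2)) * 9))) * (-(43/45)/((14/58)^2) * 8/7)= 289304/879795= 0.33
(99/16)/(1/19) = 1881/16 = 117.56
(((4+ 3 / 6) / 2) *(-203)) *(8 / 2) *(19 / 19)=-1827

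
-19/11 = -1.73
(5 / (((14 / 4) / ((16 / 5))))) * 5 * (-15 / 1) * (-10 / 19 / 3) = 8000 / 133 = 60.15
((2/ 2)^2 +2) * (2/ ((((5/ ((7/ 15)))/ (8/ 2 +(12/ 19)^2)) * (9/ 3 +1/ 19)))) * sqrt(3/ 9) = 11116 * sqrt(3)/ 41325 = 0.47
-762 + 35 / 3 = -2251 / 3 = -750.33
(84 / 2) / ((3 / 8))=112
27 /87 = 9 /29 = 0.31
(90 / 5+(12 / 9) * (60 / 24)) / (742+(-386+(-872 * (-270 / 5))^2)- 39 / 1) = 64 / 6651840183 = 0.00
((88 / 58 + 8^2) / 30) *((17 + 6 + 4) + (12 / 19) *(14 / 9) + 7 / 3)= 1920 / 29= 66.21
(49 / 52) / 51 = 49 / 2652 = 0.02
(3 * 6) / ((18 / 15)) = 15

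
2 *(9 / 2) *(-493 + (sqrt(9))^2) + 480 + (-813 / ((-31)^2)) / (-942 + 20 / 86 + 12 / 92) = -3468860741187 / 894959119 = -3876.00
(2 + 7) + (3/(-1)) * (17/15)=28/5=5.60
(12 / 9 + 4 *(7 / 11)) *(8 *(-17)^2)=295936 / 33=8967.76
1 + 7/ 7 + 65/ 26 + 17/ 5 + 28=359/ 10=35.90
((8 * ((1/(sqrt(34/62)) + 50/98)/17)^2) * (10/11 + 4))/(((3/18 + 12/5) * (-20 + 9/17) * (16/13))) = -895639680/194536638373 - 526500 * sqrt(527)/3970135477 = -0.01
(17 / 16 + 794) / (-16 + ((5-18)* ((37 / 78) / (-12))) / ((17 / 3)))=-648771 / 12982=-49.97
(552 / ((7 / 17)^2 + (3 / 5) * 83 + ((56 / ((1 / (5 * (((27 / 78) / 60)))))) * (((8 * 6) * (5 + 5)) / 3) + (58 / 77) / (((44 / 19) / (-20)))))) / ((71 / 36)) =79045326360 / 85269390359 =0.93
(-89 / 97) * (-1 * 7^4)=213689 / 97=2202.98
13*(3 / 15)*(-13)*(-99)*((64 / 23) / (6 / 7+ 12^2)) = 7392 / 115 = 64.28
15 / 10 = 3 / 2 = 1.50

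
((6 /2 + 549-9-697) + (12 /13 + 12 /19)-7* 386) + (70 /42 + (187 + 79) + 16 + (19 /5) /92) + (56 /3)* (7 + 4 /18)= -7472777069 /3067740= -2435.92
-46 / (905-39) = -23 / 433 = -0.05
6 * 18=108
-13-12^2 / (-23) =-155 / 23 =-6.74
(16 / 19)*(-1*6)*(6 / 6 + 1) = -192 / 19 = -10.11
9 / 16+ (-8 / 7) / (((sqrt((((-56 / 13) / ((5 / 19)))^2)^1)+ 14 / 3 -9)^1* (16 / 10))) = 132261 / 262864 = 0.50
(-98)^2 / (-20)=-2401 / 5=-480.20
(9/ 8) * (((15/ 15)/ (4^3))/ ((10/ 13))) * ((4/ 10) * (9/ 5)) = 1053/ 64000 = 0.02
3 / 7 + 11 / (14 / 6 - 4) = -6.17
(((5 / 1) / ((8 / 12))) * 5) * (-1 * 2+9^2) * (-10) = -29625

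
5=5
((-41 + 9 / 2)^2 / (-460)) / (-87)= 0.03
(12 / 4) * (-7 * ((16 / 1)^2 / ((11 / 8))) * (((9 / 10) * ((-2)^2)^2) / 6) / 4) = -129024 / 55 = -2345.89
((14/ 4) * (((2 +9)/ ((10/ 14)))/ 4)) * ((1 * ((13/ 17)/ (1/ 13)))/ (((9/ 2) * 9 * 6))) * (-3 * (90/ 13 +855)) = -581581/ 408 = -1425.44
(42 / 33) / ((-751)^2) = 14 / 6204011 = 0.00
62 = 62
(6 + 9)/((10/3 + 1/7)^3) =0.36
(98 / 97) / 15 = 98 / 1455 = 0.07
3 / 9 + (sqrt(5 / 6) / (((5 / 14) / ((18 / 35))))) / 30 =sqrt(30) / 125 + 1 / 3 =0.38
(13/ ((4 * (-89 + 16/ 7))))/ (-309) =91/ 750252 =0.00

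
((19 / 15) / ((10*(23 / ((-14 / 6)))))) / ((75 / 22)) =-1463 / 388125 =-0.00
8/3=2.67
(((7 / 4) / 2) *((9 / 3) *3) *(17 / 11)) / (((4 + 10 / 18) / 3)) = 28917 / 3608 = 8.01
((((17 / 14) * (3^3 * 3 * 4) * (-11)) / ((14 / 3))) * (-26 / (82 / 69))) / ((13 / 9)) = 28218861 / 2009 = 14046.22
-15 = -15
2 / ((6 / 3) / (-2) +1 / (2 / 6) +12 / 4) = 2 / 5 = 0.40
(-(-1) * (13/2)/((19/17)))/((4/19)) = 221/8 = 27.62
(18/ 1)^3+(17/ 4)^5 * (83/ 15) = 207427651/ 15360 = 13504.40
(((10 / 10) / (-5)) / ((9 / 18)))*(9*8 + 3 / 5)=-726 / 25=-29.04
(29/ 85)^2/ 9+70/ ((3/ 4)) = 93.35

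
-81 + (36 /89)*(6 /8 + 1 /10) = -35892 /445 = -80.66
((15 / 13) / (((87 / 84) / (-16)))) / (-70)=96 / 377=0.25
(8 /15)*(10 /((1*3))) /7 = 16 /63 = 0.25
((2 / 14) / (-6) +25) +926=39941 / 42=950.98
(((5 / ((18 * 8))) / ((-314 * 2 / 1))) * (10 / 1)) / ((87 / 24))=-25 / 163908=-0.00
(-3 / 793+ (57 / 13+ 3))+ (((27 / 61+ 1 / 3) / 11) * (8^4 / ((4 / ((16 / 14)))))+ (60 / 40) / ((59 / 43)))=1967618657 / 21615594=91.03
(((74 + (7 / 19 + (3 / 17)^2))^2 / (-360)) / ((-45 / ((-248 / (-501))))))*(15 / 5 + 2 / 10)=1021975097344 / 1888211447625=0.54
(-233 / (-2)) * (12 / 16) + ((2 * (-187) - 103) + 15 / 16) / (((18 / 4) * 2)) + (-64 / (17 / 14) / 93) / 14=290387 / 8432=34.44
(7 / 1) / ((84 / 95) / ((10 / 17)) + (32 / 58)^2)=2796325 / 722074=3.87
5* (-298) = -1490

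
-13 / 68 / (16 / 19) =-247 / 1088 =-0.23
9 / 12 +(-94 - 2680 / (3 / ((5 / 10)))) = -6479 / 12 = -539.92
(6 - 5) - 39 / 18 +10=53 / 6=8.83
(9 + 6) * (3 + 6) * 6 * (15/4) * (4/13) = 12150/13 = 934.62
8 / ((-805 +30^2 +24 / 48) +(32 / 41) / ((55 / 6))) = 36080 / 431089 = 0.08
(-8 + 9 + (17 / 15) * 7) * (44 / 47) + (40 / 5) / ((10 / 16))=2984 / 141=21.16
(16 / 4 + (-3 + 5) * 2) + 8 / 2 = 12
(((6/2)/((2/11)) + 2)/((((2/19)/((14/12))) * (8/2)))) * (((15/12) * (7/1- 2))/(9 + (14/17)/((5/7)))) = 10457125/331392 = 31.56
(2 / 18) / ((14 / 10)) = 5 / 63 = 0.08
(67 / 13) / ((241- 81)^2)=67 / 332800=0.00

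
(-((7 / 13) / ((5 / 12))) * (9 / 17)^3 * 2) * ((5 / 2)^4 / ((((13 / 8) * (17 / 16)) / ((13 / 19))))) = -122472000 / 20629687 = -5.94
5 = 5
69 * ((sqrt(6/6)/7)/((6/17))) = 391/14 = 27.93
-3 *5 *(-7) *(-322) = -33810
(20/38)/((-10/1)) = -1/19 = -0.05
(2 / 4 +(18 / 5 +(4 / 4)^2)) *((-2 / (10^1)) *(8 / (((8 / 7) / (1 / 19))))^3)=-0.05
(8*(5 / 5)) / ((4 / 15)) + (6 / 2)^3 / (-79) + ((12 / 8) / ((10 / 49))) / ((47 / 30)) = 255081 / 7426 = 34.35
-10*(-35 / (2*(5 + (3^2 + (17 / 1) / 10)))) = 1750 / 157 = 11.15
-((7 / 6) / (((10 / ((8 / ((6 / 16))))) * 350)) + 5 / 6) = -0.84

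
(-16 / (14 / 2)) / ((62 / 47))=-376 / 217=-1.73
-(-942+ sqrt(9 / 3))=942 - sqrt(3)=940.27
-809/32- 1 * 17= -1353/32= -42.28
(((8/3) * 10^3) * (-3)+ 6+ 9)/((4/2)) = -7985/2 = -3992.50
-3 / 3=-1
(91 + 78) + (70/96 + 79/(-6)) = 2505/16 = 156.56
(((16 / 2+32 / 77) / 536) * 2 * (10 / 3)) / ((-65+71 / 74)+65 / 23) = -306360 / 179166911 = -0.00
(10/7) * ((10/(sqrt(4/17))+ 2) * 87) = 1740/7+ 4350 * sqrt(17)/7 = 2810.79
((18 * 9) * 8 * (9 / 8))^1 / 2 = 729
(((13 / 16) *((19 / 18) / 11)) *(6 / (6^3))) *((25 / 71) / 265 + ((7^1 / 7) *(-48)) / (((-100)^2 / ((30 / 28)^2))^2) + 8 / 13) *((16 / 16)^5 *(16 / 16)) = 220204511900977 / 164867113635840000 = 0.00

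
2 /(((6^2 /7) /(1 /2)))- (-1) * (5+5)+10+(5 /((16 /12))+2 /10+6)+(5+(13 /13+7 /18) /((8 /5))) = 2881 /80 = 36.01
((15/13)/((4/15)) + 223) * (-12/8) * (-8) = 35463/13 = 2727.92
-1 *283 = -283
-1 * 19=-19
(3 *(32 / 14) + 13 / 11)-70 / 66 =1612 / 231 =6.98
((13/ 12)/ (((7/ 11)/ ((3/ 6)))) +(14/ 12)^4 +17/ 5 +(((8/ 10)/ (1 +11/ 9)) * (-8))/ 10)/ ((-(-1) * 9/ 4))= 6595133/ 2551500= 2.58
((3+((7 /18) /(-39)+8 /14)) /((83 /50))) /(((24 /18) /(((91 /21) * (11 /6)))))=4812775 /376488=12.78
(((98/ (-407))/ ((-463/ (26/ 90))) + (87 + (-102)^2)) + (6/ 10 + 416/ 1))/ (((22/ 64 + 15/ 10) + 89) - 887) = -2959832275072/ 216041011065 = -13.70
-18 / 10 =-9 / 5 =-1.80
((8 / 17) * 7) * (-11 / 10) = -308 / 85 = -3.62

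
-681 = -681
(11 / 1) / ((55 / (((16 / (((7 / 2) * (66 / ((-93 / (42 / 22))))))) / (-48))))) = 31 / 2205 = 0.01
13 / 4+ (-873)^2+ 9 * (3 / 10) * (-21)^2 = 15266459 / 20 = 763322.95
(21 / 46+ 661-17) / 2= 29645 / 92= 322.23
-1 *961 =-961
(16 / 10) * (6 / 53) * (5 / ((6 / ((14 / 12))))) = 28 / 159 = 0.18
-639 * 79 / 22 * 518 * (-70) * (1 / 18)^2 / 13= 50845585 / 2574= 19753.53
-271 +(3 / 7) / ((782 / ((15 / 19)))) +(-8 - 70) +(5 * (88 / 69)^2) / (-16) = -349.51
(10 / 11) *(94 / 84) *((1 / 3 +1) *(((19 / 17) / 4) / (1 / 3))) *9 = 13395 / 1309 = 10.23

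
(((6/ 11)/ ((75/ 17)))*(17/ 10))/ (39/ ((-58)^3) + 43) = 0.00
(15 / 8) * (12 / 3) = 15 / 2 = 7.50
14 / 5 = 2.80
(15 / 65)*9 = 27 / 13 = 2.08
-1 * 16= -16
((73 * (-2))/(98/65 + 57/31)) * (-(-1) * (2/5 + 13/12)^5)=-164277444930131/524335680000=-313.31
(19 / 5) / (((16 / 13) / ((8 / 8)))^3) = 41743 / 20480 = 2.04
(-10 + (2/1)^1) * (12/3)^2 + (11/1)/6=-757/6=-126.17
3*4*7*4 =336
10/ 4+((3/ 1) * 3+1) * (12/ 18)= 55/ 6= 9.17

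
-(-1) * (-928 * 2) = -1856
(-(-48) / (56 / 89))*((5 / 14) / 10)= 2.72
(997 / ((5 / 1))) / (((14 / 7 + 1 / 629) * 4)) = 627113 / 25180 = 24.91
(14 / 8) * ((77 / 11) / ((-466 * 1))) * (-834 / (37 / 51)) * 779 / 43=811782657 / 1482812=547.46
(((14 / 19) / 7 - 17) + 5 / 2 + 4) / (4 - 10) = 395 / 228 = 1.73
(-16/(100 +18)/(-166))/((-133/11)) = -44/651301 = -0.00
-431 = -431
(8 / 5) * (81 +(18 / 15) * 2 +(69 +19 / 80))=12211 / 50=244.22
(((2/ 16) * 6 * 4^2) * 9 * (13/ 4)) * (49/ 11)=17199/ 11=1563.55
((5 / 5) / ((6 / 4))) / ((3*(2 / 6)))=2 / 3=0.67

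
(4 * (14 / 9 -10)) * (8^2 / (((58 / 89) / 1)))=-865792 / 261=-3317.21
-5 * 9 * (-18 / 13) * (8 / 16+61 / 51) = 23355 / 221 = 105.68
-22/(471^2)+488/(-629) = -108272246/139537989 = -0.78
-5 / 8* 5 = -25 / 8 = -3.12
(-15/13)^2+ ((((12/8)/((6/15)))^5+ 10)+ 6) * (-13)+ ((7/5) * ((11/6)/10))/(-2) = -127810074889/12979200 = -9847.30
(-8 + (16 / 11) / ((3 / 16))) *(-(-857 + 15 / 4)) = -6826 / 33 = -206.85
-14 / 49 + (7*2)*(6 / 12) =47 / 7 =6.71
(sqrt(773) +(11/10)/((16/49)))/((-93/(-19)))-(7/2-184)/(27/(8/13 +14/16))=19* sqrt(773)/93 +18544247/1740960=16.33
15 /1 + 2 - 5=12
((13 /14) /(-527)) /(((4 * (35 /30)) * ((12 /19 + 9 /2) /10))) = -0.00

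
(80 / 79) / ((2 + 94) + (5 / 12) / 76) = 72960 / 6917003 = 0.01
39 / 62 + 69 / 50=1557 / 775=2.01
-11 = -11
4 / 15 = 0.27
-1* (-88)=88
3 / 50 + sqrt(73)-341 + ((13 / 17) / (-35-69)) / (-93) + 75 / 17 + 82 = -80481803 / 316200 + sqrt(73) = -245.98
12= 12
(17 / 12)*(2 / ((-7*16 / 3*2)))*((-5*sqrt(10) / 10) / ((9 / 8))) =17*sqrt(10) / 1008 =0.05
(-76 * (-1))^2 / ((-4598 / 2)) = -304 / 121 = -2.51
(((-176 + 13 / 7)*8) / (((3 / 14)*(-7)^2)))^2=380406016 / 21609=17604.05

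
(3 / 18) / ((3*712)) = 1 / 12816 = 0.00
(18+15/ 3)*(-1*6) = -138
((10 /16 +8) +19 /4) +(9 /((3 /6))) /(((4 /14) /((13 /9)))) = 835 /8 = 104.38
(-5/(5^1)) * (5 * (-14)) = 70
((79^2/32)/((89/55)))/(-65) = -68651/37024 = -1.85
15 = 15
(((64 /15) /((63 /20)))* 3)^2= 65536 /3969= 16.51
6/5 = 1.20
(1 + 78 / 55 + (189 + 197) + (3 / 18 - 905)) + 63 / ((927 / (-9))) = -17573741 / 33990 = -517.03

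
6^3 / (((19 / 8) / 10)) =17280 / 19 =909.47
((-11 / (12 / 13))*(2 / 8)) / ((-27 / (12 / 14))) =143 / 1512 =0.09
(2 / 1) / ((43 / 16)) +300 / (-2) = -6418 / 43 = -149.26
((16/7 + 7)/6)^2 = 4225/1764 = 2.40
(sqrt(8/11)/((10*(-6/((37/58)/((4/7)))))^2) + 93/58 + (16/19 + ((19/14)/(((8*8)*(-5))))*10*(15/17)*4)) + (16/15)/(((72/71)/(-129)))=-6297441799/47209680 + 67081*sqrt(22)/1065715200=-133.39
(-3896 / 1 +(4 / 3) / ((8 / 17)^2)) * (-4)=186719 / 12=15559.92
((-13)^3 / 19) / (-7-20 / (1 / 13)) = 2197 / 5073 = 0.43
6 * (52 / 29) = 312 / 29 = 10.76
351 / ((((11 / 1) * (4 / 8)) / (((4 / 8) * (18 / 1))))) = 6318 / 11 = 574.36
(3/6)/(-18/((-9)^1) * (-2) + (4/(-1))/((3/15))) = -1/48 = -0.02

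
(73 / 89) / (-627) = -73 / 55803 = -0.00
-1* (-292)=292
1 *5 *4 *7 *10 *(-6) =-8400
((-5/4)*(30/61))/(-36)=0.02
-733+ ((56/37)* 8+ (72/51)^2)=-7687185/10693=-718.90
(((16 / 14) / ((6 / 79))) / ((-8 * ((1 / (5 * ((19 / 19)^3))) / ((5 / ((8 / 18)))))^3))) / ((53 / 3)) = -18949.20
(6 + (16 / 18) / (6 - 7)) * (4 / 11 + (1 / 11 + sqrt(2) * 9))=67.38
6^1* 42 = 252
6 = 6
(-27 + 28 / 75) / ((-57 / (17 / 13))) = 33949 / 55575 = 0.61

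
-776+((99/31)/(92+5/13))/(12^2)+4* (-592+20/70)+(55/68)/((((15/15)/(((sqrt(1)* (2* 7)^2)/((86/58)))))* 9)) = -85893944716261/27433587888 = -3130.98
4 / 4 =1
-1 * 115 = -115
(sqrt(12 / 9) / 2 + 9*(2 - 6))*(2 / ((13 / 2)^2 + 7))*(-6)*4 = 6912 / 197 - 64*sqrt(3) / 197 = 34.52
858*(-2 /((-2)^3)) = 429 /2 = 214.50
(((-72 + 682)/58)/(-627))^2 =0.00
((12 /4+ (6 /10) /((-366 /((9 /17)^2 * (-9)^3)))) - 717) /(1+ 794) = -41937337 /46716850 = -0.90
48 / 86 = 24 / 43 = 0.56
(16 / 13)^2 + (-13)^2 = 170.51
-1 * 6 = -6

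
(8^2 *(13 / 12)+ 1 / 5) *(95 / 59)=19817 / 177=111.96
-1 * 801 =-801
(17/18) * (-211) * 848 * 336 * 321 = -18226321792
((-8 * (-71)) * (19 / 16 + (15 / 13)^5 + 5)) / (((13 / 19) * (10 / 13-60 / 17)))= -1121607324531 / 452977460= -2476.08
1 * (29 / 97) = 29 / 97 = 0.30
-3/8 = -0.38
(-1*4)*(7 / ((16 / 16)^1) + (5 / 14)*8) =-276 / 7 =-39.43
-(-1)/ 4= 1/ 4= 0.25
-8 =-8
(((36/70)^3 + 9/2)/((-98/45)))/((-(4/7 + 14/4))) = 1192617/2280950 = 0.52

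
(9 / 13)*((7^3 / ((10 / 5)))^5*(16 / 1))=42728053589487 / 26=1643386676518.73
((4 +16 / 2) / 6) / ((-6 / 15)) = -5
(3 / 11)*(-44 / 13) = -12 / 13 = -0.92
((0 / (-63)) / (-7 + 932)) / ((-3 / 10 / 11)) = 0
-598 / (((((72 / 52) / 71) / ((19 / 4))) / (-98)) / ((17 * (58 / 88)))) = 126668751391 / 792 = 159935292.16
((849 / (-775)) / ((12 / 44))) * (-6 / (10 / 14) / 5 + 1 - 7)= 597696 / 19375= 30.85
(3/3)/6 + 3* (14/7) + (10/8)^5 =28319/3072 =9.22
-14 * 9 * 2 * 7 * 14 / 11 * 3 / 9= -8232 / 11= -748.36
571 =571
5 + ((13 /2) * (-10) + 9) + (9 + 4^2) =-26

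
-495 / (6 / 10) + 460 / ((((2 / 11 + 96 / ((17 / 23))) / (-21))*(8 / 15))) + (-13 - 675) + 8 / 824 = -8278313397 / 5010332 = -1652.25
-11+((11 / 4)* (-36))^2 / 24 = 3179 / 8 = 397.38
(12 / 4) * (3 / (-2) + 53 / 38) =-6 / 19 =-0.32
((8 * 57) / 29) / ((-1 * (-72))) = 0.22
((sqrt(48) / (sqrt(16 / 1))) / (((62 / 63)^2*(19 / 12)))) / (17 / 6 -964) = -71442*sqrt(3) / 105299653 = -0.00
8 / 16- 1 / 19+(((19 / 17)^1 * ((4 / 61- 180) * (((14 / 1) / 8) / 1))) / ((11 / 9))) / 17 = -121516961 / 7368922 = -16.49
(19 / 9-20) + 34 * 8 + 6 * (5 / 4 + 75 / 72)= 9643 / 36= 267.86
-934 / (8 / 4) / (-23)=467 / 23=20.30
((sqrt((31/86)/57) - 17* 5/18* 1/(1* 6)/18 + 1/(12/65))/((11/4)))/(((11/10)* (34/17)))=10* sqrt(151962)/296571 + 52225/58806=0.90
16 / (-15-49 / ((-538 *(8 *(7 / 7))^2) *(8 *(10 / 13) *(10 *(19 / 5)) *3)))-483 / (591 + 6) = -1.88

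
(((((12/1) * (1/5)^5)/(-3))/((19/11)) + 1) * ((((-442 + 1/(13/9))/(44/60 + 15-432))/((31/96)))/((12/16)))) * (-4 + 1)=-98030000736/7470360625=-13.12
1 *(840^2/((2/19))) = 6703200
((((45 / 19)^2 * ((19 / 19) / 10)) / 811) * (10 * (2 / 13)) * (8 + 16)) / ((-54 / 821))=-1477800 / 3806023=-0.39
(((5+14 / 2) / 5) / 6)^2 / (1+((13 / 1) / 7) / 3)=42 / 425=0.10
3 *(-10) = -30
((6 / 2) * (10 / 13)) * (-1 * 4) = -120 / 13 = -9.23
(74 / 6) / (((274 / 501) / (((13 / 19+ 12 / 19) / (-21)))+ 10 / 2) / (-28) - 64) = -4325300 / 22398099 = -0.19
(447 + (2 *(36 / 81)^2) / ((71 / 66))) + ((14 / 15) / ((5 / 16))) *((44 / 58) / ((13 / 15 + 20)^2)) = 2436565081831 / 5446390617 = 447.37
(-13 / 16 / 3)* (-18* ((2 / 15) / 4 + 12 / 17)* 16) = 4901 / 85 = 57.66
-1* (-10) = 10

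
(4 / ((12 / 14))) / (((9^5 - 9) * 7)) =1 / 88560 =0.00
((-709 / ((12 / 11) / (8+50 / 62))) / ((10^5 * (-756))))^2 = 10279323769 / 1793456640000000000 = 0.00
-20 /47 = -0.43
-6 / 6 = -1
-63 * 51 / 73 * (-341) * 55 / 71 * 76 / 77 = 59477220 / 5183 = 11475.44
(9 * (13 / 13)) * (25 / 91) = 225 / 91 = 2.47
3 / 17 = 0.18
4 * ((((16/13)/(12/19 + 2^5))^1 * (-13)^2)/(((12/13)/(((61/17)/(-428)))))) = -195871/845835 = -0.23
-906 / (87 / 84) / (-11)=25368 / 319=79.52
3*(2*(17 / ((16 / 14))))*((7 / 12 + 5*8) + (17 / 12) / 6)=3643.14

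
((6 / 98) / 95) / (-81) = -1 / 125685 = -0.00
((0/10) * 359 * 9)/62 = 0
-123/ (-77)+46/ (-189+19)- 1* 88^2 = -50675796/ 6545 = -7742.67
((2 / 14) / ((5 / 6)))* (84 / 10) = 36 / 25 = 1.44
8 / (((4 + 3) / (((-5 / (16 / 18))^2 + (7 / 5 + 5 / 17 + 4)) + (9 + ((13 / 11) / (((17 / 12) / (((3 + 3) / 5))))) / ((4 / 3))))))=2817599 / 52360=53.81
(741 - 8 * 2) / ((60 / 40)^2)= 2900 / 9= 322.22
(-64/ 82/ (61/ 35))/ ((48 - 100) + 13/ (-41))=224/ 26169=0.01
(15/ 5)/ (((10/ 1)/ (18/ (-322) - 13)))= -3153/ 805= -3.92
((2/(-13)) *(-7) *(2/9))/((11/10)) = 280/1287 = 0.22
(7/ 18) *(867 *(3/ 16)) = 2023/ 32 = 63.22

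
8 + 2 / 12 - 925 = -5501 / 6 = -916.83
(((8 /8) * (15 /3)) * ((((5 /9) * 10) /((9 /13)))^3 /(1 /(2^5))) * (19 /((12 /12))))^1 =834860000000 /531441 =1570936.38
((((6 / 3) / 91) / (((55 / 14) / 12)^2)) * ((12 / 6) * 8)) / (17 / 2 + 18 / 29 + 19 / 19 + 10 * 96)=7483392 / 2212699775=0.00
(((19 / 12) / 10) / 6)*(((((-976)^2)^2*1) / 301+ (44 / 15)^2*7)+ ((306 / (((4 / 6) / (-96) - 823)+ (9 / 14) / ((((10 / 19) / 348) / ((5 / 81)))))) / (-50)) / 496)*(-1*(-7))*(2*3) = 96580615934502586707673 / 28905919713000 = 3341205431.05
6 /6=1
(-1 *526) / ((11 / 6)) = -3156 / 11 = -286.91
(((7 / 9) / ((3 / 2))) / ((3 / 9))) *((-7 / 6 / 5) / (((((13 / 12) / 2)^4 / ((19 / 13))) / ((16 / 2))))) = -91521024 / 1856465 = -49.30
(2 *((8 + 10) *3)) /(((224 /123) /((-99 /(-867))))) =109593 /16184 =6.77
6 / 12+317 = 635 / 2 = 317.50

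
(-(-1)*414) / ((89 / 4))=1656 / 89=18.61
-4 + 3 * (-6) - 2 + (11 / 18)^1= -421 / 18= -23.39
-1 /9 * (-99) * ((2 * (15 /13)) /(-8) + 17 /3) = 9229 /156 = 59.16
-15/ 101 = -0.15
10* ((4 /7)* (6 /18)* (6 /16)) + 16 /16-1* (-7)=61 /7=8.71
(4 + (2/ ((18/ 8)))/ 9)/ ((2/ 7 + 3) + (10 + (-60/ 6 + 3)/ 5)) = 2905/ 8424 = 0.34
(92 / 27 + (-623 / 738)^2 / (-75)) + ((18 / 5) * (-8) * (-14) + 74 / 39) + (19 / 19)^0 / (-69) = 4989038728969 / 12213641700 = 408.48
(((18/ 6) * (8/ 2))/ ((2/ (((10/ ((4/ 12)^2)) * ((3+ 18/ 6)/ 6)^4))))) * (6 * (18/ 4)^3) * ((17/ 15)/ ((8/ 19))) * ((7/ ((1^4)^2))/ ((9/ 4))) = 2472403.50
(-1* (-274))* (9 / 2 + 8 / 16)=1370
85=85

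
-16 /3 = -5.33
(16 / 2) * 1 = 8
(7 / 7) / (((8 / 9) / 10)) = 45 / 4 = 11.25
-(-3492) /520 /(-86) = -873 /11180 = -0.08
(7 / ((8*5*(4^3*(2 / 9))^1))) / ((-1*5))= -63 / 25600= -0.00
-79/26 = -3.04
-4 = -4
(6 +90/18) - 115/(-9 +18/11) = 2156/81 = 26.62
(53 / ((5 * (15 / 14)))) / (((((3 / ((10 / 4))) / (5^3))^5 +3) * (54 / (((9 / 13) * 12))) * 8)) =1415252685546875 / 22315979004512778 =0.06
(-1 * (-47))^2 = 2209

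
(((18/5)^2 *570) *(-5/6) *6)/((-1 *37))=36936/37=998.27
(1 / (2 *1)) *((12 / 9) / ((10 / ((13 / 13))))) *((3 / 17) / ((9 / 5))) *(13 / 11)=13 / 1683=0.01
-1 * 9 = -9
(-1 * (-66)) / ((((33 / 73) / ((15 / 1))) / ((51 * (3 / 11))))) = 335070 / 11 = 30460.91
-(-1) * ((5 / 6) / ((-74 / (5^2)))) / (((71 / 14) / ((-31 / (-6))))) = -27125 / 94572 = -0.29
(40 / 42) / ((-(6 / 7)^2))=-35 / 27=-1.30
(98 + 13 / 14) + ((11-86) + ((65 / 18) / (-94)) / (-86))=24373715 / 1018584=23.93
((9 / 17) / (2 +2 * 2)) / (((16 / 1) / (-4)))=-3 / 136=-0.02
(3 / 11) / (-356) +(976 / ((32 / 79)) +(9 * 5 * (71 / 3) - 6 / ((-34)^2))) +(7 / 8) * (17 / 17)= 7866317111 / 2263448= 3475.37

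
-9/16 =-0.56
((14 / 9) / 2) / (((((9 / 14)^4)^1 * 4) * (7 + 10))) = 67228 / 1003833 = 0.07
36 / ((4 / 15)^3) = 30375 / 16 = 1898.44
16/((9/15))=80/3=26.67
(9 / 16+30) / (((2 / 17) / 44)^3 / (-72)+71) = 115116129612 / 267427245887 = 0.43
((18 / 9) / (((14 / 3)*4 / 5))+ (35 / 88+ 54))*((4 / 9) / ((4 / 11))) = 67.14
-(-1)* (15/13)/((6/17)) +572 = 14957/26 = 575.27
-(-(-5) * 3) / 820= -3 / 164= -0.02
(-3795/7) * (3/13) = -11385/91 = -125.11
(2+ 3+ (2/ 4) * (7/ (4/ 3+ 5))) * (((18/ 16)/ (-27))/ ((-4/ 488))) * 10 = 64355/ 228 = 282.26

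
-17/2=-8.50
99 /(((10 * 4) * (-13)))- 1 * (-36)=35.81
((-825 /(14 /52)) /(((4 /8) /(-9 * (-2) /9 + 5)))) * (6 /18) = -14300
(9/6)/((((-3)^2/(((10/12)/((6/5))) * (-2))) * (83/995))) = -24875/8964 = -2.77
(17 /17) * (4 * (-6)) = -24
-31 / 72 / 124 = -1 / 288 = -0.00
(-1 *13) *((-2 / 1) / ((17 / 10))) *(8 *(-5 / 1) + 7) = -8580 / 17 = -504.71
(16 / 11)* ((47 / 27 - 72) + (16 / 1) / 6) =-29200 / 297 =-98.32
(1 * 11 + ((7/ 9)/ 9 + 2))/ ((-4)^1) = -3.27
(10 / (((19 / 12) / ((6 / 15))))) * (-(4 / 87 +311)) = -432976 / 551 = -785.80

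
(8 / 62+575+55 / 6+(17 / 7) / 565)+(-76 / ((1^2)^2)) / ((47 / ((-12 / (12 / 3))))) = 20369668169 / 34574610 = 589.15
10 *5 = 50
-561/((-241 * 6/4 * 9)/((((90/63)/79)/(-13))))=-3740/15592941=-0.00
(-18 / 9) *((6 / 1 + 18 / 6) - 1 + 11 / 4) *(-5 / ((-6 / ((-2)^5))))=1720 / 3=573.33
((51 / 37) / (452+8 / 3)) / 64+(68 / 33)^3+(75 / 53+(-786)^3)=-271574320439473902137 / 559269418752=-485587645.84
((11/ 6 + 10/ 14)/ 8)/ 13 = 107/ 4368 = 0.02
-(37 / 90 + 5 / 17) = -1079 / 1530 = -0.71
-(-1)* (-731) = -731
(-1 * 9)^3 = -729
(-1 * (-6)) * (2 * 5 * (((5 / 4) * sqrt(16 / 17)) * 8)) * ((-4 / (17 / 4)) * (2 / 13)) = -76800 * sqrt(17) / 3757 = -84.28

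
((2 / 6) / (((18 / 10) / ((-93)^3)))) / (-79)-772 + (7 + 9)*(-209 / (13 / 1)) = 879395 / 1027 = 856.28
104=104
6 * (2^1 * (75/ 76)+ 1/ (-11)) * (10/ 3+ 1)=10231/ 209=48.95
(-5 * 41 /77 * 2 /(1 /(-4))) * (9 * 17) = 250920 /77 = 3258.70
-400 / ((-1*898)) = 200 / 449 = 0.45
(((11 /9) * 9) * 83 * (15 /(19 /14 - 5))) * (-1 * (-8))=-511280 /17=-30075.29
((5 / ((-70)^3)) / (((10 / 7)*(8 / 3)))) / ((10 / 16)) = -3 / 490000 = -0.00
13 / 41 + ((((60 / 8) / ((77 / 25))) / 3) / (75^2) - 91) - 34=-35426119 / 284130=-124.68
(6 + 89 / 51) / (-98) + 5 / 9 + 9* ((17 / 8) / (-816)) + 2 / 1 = 2354021 / 959616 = 2.45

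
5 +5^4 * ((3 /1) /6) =635 /2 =317.50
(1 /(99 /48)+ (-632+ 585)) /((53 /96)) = -49120 /583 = -84.25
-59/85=-0.69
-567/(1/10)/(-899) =6.31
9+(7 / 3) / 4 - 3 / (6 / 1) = 109 / 12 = 9.08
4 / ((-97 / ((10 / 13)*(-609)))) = 24360 / 1261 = 19.32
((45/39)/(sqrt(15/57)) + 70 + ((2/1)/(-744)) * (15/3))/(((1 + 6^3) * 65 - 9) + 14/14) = sqrt(95)/61087 + 205/41292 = 0.01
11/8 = 1.38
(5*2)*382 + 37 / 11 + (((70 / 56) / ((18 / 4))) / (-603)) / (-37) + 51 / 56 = 473032848187 / 123692184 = 3824.27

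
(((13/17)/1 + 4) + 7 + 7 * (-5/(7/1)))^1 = 115/17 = 6.76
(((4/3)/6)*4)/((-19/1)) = -8/171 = -0.05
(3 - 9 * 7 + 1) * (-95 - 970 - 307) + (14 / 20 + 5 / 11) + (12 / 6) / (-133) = 1184285911 / 14630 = 80949.14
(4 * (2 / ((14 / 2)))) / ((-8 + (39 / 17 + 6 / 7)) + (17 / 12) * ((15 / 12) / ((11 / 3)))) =-23936 / 91437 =-0.26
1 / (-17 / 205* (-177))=205 / 3009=0.07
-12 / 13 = -0.92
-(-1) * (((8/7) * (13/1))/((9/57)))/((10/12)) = 112.91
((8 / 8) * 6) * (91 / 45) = 182 / 15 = 12.13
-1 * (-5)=5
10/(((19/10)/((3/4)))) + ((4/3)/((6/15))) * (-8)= -1295/57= -22.72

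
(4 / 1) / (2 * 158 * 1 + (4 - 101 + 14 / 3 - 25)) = 3 / 149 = 0.02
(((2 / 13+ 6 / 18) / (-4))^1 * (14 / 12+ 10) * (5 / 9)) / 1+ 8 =61027 / 8424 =7.24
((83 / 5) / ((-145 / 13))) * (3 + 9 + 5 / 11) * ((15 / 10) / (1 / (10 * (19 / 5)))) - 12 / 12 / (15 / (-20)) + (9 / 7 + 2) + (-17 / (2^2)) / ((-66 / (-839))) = -493916391 / 446600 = -1105.95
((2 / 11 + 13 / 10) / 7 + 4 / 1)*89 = 288627 / 770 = 374.84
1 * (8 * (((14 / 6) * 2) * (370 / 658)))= 2960 / 141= 20.99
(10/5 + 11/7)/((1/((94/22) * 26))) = 30550/77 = 396.75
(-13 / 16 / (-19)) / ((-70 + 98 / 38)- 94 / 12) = -39 / 68632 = -0.00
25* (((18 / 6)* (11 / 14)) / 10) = 165 / 28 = 5.89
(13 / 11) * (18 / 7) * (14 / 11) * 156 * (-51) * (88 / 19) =-29787264 / 209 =-142522.79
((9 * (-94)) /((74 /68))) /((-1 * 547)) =28764 /20239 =1.42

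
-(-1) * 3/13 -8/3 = -2.44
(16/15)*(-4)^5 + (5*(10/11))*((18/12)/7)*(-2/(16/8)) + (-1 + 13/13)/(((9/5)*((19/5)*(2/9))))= -1262693/1155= -1093.24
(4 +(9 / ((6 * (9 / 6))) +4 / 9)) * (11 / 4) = 539 / 36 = 14.97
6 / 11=0.55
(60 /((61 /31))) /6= 310 /61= 5.08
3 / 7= 0.43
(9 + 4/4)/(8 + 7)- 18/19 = -16/57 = -0.28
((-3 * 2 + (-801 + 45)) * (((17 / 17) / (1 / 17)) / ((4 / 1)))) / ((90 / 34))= -36703 / 30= -1223.43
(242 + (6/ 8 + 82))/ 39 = 433/ 52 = 8.33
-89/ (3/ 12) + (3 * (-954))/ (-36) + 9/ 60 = -5527/ 20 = -276.35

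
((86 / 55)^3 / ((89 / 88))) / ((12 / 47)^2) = 702523852 / 12115125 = 57.99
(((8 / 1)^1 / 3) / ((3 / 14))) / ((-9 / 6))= -224 / 27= -8.30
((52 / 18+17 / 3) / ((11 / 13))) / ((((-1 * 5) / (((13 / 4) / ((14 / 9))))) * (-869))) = 169 / 34760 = 0.00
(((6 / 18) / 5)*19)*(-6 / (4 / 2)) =-19 / 5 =-3.80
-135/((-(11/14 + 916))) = 378/2567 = 0.15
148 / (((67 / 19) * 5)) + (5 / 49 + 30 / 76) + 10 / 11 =67241709 / 6861470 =9.80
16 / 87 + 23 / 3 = 7.85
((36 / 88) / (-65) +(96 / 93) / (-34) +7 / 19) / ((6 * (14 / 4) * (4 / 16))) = 9500866 / 150345195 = 0.06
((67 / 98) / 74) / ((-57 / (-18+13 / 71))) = 84755 / 29348844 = 0.00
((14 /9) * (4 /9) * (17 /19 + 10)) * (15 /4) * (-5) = -8050 /57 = -141.23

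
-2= -2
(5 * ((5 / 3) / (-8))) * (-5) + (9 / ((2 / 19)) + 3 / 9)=2185 / 24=91.04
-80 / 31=-2.58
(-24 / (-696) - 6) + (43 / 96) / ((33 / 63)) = -52167 / 10208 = -5.11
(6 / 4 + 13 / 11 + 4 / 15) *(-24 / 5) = -3892 / 275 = -14.15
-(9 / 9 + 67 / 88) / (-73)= 155 / 6424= 0.02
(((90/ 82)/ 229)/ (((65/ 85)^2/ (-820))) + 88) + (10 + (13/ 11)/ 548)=91.28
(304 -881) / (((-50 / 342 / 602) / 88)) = 209079319.68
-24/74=-12/37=-0.32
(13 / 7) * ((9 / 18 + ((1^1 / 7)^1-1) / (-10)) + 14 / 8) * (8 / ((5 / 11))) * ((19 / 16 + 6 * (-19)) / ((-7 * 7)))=16880721 / 96040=175.77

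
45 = 45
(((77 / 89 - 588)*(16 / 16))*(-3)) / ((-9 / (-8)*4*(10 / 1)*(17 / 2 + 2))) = 2986 / 801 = 3.73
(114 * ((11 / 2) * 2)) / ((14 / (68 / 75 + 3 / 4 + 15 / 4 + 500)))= 15844499 / 350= 45270.00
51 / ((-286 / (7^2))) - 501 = -145785 / 286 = -509.74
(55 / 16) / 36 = 55 / 576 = 0.10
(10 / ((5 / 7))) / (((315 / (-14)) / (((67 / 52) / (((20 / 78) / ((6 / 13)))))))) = -469 / 325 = -1.44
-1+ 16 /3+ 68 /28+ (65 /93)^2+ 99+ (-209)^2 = 2651011501 /60543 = 43787.25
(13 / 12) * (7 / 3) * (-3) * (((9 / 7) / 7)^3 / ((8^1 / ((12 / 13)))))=-729 / 134456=-0.01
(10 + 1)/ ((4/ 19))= 209/ 4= 52.25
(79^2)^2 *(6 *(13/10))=1519053159/5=303810631.80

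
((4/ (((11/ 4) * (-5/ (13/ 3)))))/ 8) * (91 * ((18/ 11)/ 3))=-4732/ 605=-7.82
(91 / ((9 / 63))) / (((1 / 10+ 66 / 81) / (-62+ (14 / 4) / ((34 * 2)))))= -55731375 / 1292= -43135.74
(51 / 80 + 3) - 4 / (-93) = 27383 / 7440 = 3.68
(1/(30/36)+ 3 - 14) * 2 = -98/5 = -19.60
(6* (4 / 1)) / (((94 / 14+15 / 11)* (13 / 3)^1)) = 0.69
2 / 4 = 1 / 2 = 0.50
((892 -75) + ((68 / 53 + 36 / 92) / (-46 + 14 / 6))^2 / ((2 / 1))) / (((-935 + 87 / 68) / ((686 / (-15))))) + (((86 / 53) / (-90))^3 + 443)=3777036327493192303284356 / 7819685043171213070125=483.02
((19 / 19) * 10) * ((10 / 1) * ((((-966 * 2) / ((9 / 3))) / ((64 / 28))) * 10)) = -281750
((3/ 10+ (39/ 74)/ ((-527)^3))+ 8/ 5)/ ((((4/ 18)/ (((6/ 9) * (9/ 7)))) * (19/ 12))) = 16668717427548/ 3601266117715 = 4.63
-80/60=-4/3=-1.33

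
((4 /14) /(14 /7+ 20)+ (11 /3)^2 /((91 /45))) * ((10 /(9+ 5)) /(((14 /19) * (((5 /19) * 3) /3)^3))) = 434490214 /1226225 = 354.33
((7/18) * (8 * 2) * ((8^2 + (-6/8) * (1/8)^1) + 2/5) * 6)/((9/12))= 144046/45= 3201.02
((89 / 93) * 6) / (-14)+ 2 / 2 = 128 / 217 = 0.59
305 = 305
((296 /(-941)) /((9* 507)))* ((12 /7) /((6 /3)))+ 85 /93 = 283848413 /310583637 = 0.91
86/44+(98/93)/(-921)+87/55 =33308237/9421830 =3.54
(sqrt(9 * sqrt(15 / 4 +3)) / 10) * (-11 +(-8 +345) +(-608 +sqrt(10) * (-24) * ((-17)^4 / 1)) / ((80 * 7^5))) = 3 * sqrt(2) * 3^(3 / 4) * (54790744 - 250563 * sqrt(10)) / 3361400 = 155.36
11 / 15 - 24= -349 / 15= -23.27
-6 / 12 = -1 / 2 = -0.50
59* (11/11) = 59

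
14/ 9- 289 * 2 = -5188/ 9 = -576.44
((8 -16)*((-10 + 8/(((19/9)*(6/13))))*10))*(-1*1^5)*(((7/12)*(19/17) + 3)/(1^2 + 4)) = -5960/57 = -104.56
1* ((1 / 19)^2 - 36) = -12995 / 361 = -36.00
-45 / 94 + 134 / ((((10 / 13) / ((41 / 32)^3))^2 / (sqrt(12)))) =-45 / 94 + 53785430320843 * sqrt(3) / 26843545600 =3469.97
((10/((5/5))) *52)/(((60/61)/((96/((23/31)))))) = 1573312/23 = 68404.87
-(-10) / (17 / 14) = 140 / 17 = 8.24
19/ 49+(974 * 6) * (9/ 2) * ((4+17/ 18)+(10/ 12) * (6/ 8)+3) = 225359.64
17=17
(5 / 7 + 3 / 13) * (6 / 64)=129 / 1456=0.09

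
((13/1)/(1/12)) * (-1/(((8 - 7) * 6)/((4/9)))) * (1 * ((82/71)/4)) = -2132/639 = -3.34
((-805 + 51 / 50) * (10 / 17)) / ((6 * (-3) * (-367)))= -0.07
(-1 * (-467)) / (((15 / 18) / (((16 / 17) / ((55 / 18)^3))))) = 261460224 / 14141875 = 18.49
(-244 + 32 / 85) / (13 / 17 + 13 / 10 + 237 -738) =41416 / 84819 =0.49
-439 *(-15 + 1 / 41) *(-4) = -1078184 / 41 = -26297.17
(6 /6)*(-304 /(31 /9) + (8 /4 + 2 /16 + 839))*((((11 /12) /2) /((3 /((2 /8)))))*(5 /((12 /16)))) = 3423035 /17856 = 191.70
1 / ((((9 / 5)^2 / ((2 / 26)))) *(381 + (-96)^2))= 25 / 10105641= 0.00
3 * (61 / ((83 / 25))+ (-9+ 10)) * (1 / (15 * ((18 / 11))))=2948 / 1245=2.37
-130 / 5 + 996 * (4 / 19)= 183.68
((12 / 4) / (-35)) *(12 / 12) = -3 / 35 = -0.09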